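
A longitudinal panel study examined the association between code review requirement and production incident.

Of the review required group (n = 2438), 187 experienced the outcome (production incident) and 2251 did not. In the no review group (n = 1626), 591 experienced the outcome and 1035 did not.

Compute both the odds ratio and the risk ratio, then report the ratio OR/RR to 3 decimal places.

From the description: a = 187, b = 2251, c = 591, d = 1035.
OR = (187·1035)/(2251·591) = 193545/1330341 = 0.14549
Risk in exposed = 187/2438 = 0.07670; risk in unexposed = 591/1626 = 0.36347; RR = 0.21103
OR/RR = 0.14549 / 0.21103 = 0.68941
The outcome is not rare, so the OR lies further from 1 than the RR.

0.689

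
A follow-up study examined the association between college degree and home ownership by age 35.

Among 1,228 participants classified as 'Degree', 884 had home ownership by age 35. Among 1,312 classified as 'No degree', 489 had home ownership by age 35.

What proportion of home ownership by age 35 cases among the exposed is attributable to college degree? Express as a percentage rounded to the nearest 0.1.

48.2

From the description: a = 884, b = 344, c = 489, d = 823.
Risk in exposed = 884/1228 = 0.71987; risk in unexposed = 489/1312 = 0.37271.
RR = 0.71987/0.37271 = 1.93143
AR% = (RR − 1)/RR × 100 = (1.93143 − 1)/1.93143 × 100 = 48.2249%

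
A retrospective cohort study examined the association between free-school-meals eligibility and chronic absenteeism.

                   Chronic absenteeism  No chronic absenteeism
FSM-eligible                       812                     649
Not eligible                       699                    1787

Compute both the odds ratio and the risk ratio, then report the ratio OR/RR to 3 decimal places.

1.618

Cells: a = 812, b = 649, c = 699, d = 1787.
OR = (812·1787)/(649·699) = 1451044/453651 = 3.19859
Risk in exposed = 812/1461 = 0.55578; risk in unexposed = 699/2486 = 0.28117; RR = 1.97665
OR/RR = 3.19859 / 1.97665 = 1.61819
The outcome is not rare, so the OR lies further from 1 than the RR.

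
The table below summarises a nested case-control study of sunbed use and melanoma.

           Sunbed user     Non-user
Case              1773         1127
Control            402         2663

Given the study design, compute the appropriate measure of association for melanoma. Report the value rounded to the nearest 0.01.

10.42

Reading the table with exposure as columns: a = 1773 (Sunbed user, case), b = 402 (Sunbed user, non-case), c = 1127 (Non-user, case), d = 2663.
This is a nested case-control study: participants were sampled on outcome status, so risks in the source population cannot be estimated directly — relative risk is not valid here. The odds ratio is the appropriate measure.
OR = (a·d)/(b·c) = (1773 × 2663) / (402 × 1127) = 4721499 / 453054 = 10.42149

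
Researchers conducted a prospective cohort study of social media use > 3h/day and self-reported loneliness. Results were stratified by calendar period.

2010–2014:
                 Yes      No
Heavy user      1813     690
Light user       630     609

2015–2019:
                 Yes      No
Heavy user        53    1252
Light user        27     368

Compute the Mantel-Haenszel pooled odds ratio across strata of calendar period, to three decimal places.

2.253

OR_MH = Σ(aᵢdᵢ/nᵢ) / Σ(bᵢcᵢ/nᵢ), where nᵢ is the stratum total.
Stratum 1 (2010–2014): n = 3742; a·d/n = 1813·609/3742 = 295.0607; b·c/n = 690·630/3742 = 116.1678
Stratum 2 (2015–2019): n = 1700; a·d/n = 53·368/1700 = 11.4729; b·c/n = 1252·27/1700 = 19.8847
OR_MH = (295.0607 + 11.4729) / (116.1678 + 19.8847) = 306.5336 / 136.0525 = 2.25305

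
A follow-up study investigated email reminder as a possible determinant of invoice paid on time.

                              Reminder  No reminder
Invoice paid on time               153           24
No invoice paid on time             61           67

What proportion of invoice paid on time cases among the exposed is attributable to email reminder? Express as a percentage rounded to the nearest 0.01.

Reading the table with exposure as columns: a = 153 (Reminder, case), b = 61 (Reminder, non-case), c = 24 (No reminder, case), d = 67.
Risk in exposed = 153/214 = 0.71495; risk in unexposed = 24/91 = 0.26374.
RR = 0.71495/0.26374 = 2.71086
AR% = (RR − 1)/RR × 100 = (2.71086 − 1)/2.71086 × 100 = 63.1114%

63.11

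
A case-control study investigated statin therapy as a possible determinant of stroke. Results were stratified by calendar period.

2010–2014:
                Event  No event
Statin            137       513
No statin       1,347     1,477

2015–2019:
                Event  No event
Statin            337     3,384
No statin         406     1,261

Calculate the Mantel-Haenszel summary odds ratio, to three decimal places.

0.302

OR_MH = Σ(aᵢdᵢ/nᵢ) / Σ(bᵢcᵢ/nᵢ), where nᵢ is the stratum total.
Stratum 1 (2010–2014): n = 3474; a·d/n = 137·1477/3474 = 58.2467; b·c/n = 513·1347/3474 = 198.9093
Stratum 2 (2015–2019): n = 5388; a·d/n = 337·1261/5388 = 78.8710; b·c/n = 3384·406/5388 = 254.9933
OR_MH = (58.2467 + 78.8710) / (198.9093 + 254.9933) = 137.1177 / 453.9026 = 0.30209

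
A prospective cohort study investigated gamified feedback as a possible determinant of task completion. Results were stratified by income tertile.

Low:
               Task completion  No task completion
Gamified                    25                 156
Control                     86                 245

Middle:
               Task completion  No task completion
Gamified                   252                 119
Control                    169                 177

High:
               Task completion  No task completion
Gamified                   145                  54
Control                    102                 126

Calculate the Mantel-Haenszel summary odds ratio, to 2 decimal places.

OR_MH = Σ(aᵢdᵢ/nᵢ) / Σ(bᵢcᵢ/nᵢ), where nᵢ is the stratum total.
Stratum 1 (Low): n = 512; a·d/n = 25·245/512 = 11.9629; b·c/n = 156·86/512 = 26.2031
Stratum 2 (Middle): n = 717; a·d/n = 252·177/717 = 62.2092; b·c/n = 119·169/717 = 28.0488
Stratum 3 (High): n = 427; a·d/n = 145·126/427 = 42.7869; b·c/n = 54·102/427 = 12.8993
OR_MH = (11.9629 + 62.2092 + 42.7869) / (26.2031 + 28.0488 + 12.8993) = 116.9590 / 67.1512 = 1.74172

1.74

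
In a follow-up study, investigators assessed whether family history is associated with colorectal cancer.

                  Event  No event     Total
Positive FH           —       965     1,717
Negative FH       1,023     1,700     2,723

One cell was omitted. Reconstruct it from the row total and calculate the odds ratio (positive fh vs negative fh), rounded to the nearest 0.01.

1.29

The missing cell is in the exposed row: 1717 − 965 = 752.
So a = 752, b = 965, c = 1023, d = 1700.
OR = (a·d)/(b·c) = (752 × 1700) / (965 × 1023) = 1278400 / 987195 = 1.29498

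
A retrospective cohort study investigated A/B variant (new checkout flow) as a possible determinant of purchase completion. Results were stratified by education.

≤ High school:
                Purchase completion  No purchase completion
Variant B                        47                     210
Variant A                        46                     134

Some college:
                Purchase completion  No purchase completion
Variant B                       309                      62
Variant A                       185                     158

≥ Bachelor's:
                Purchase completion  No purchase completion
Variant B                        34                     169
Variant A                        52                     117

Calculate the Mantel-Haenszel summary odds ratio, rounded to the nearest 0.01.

1.51

OR_MH = Σ(aᵢdᵢ/nᵢ) / Σ(bᵢcᵢ/nᵢ), where nᵢ is the stratum total.
Stratum 1 (≤ High school): n = 437; a·d/n = 47·134/437 = 14.4119; b·c/n = 210·46/437 = 22.1053
Stratum 2 (Some college): n = 714; a·d/n = 309·158/714 = 68.3782; b·c/n = 62·185/714 = 16.0644
Stratum 3 (≥ Bachelor's): n = 372; a·d/n = 34·117/372 = 10.6935; b·c/n = 169·52/372 = 23.6237
OR_MH = (14.4119 + 68.3782 + 10.6935) / (22.1053 + 16.0644 + 23.6237) = 93.4836 / 61.7933 = 1.51284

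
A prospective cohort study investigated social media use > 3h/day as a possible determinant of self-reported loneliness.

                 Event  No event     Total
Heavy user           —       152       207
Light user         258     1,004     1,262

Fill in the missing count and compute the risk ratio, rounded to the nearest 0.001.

The missing cell is in the exposed row: 207 − 152 = 55.
So a = 55, b = 152, c = 258, d = 1004.
RR = [a/(a+b)] / [c/(c+d)] = (55/207) / (258/1262) = 0.26570/0.20444 = 1.29967

1.300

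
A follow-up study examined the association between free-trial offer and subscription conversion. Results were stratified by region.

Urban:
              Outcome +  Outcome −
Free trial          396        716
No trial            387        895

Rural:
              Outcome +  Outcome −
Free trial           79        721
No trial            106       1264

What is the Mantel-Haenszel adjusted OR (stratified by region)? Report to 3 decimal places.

OR_MH = Σ(aᵢdᵢ/nᵢ) / Σ(bᵢcᵢ/nᵢ), where nᵢ is the stratum total.
Stratum 1 (Urban): n = 2394; a·d/n = 396·895/2394 = 148.0451; b·c/n = 716·387/2394 = 115.7444
Stratum 2 (Rural): n = 2170; a·d/n = 79·1264/2170 = 46.0166; b·c/n = 721·106/2170 = 35.2194
OR_MH = (148.0451 + 46.0166) / (115.7444 + 35.2194) = 194.0617 / 150.9637 = 1.28549

1.285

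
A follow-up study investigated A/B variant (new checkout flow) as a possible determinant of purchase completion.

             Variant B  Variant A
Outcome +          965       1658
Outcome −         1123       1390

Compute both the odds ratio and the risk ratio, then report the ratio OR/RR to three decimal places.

0.848

Reading the table with exposure as columns: a = 965 (Variant B, case), b = 1123 (Variant B, non-case), c = 1658 (Variant A, case), d = 1390.
OR = (965·1390)/(1123·1658) = 1341350/1861934 = 0.72041
Risk in exposed = 965/2088 = 0.46216; risk in unexposed = 1658/3048 = 0.54396; RR = 0.84962
OR/RR = 0.72041 / 0.84962 = 0.84791
The outcome is not rare, so the OR lies further from 1 than the RR.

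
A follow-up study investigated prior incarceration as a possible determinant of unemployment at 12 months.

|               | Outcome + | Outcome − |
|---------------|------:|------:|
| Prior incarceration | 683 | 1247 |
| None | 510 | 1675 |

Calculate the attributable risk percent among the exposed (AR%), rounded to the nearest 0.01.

Cells: a = 683, b = 1247, c = 510, d = 1675.
Risk in exposed = 683/1930 = 0.35389; risk in unexposed = 510/2185 = 0.23341.
RR = 0.35389/0.23341 = 1.51616
AR% = (RR − 1)/RR × 100 = (1.51616 − 1)/1.51616 × 100 = 34.0438%

34.04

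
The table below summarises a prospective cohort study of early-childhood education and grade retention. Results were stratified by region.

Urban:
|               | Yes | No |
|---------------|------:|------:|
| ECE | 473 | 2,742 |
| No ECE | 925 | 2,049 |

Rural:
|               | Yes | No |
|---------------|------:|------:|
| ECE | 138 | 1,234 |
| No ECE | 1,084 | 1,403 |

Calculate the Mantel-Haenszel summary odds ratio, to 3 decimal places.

0.273

OR_MH = Σ(aᵢdᵢ/nᵢ) / Σ(bᵢcᵢ/nᵢ), where nᵢ is the stratum total.
Stratum 1 (Urban): n = 6189; a·d/n = 473·2049/6189 = 156.5967; b·c/n = 2742·925/6189 = 409.8158
Stratum 2 (Rural): n = 3859; a·d/n = 138·1403/3859 = 50.1721; b·c/n = 1234·1084/3859 = 346.6328
OR_MH = (156.5967 + 50.1721) / (409.8158 + 346.6328) = 206.7688 / 756.4486 = 0.27334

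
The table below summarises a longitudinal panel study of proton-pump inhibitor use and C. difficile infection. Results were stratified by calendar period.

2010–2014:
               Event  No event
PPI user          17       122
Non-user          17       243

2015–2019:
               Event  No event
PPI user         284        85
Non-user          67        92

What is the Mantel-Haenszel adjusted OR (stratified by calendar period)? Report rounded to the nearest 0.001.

3.744

OR_MH = Σ(aᵢdᵢ/nᵢ) / Σ(bᵢcᵢ/nᵢ), where nᵢ is the stratum total.
Stratum 1 (2010–2014): n = 399; a·d/n = 17·243/399 = 10.3534; b·c/n = 122·17/399 = 5.1980
Stratum 2 (2015–2019): n = 528; a·d/n = 284·92/528 = 49.4848; b·c/n = 85·67/528 = 10.7860
OR_MH = (10.3534 + 49.4848) / (5.1980 + 10.7860) = 59.8382 / 15.9840 = 3.74364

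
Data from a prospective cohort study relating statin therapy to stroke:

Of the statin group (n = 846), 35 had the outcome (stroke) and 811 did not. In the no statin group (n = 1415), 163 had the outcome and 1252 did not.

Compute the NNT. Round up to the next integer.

Risk in treated group = 35/846 = 0.04137; risk in control = 163/1415 = 0.11519.
Absolute risk reduction = 0.11519 − 0.04137 = 0.07382
NNT = 1 / ARR = 1 / 0.07382 = 13.546 → round up → 14

14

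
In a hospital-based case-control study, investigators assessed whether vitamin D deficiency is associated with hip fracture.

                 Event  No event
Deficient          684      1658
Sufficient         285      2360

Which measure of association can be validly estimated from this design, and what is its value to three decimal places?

Cells: a = 684, b = 1658, c = 285, d = 2360.
This is a hospital-based case-control study: participants were sampled on outcome status, so risks in the source population cannot be estimated directly — relative risk is not valid here. The odds ratio is the appropriate measure.
OR = (a·d)/(b·c) = (684 × 2360) / (1658 × 285) = 1614240 / 472530 = 3.41616

3.416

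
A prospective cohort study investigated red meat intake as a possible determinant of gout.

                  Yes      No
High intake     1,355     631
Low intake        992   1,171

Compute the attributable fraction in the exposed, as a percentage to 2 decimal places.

Cells: a = 1355, b = 631, c = 992, d = 1171.
Risk in exposed = 1355/1986 = 0.68228; risk in unexposed = 992/2163 = 0.45862.
RR = 0.68228/0.45862 = 1.48766
AR% = (RR − 1)/RR × 100 = (1.48766 − 1)/1.48766 × 100 = 32.7805%

32.78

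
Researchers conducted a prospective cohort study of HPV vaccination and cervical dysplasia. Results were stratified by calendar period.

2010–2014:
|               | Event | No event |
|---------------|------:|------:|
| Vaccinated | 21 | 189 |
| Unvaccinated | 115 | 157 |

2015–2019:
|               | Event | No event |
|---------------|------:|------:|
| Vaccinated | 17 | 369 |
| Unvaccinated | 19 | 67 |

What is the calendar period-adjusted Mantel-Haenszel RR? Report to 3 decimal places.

0.228

RR_MH = Σ(aᵢ·n₀ᵢ/nᵢ) / Σ(cᵢ·n₁ᵢ/nᵢ), with n₁ᵢ = aᵢ+bᵢ (exposed), n₀ᵢ = cᵢ+dᵢ (unexposed), nᵢ = n₁ᵢ+n₀ᵢ.
Stratum 1 (2010–2014): n₁ = 210, n₀ = 272, n = 482; a·n₀/n = 21·272/482 = 11.8506; c·n₁/n = 115·210/482 = 50.1037
Stratum 2 (2015–2019): n₁ = 386, n₀ = 86, n = 472; a·n₀/n = 17·86/472 = 3.0975; c·n₁/n = 19·386/472 = 15.5381
RR_MH = (11.8506 + 3.0975) / (50.1037 + 15.5381) = 14.9481 / 65.6419 = 0.22772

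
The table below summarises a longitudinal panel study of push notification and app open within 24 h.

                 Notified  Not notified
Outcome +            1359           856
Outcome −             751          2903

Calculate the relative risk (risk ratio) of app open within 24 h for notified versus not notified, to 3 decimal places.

Reading the table with exposure as columns: a = 1359 (Notified, case), b = 751 (Notified, non-case), c = 856 (Not notified, case), d = 2903.
Risk in exposed = 1359/2110 = 0.64408; risk in unexposed = 856/3759 = 0.22772.
RR = 0.64408 / 0.22772 = 2.82837
The risk among the exposed is 2.83 times that among the unexposed.

2.828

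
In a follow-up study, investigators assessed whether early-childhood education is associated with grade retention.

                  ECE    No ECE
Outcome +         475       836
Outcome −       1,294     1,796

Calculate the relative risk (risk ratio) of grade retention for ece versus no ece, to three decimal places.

Reading the table with exposure as columns: a = 475 (ECE, case), b = 1294 (ECE, non-case), c = 836 (No ECE, case), d = 1796.
Risk in exposed = 475/1769 = 0.26851; risk in unexposed = 836/2632 = 0.31763.
RR = 0.26851 / 0.31763 = 0.84537
The risk is 15% lower among the exposed than among the unexposed.

0.845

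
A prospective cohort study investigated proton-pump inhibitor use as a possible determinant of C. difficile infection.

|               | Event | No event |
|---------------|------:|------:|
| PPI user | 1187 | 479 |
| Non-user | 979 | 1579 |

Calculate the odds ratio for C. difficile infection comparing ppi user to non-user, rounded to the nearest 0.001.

3.997

Cells: a = 1187, b = 479, c = 979, d = 1579.
OR = (a·d)/(b·c) = (1187 × 1579) / (479 × 979) = 1874273 / 468941 = 3.99682
The odds of C. difficile infection are about 4.00 times as high in the ppi user group.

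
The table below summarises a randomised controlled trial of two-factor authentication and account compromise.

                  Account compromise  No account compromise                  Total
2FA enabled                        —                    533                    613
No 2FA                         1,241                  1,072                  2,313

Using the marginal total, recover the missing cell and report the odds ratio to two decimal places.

The missing cell is in the exposed row: 613 − 533 = 80.
So a = 80, b = 533, c = 1241, d = 1072.
OR = (a·d)/(b·c) = (80 × 1072) / (533 × 1241) = 85760 / 661453 = 0.12965

0.13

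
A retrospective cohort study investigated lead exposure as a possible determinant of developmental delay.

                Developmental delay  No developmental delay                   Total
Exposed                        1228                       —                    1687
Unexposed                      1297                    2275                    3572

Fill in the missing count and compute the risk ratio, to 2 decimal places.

2.00

The missing cell is in the exposed row: 1687 − 1228 = 459.
So a = 1228, b = 459, c = 1297, d = 2275.
RR = [a/(a+b)] / [c/(c+d)] = (1228/1687) / (1297/3572) = 0.72792/0.36310 = 2.00472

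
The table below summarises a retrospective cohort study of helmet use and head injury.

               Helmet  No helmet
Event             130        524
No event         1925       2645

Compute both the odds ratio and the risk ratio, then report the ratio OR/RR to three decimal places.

0.891

Reading the table with exposure as columns: a = 130 (Helmet, case), b = 1925 (Helmet, non-case), c = 524 (No helmet, case), d = 2645.
OR = (130·2645)/(1925·524) = 343850/1008700 = 0.34088
Risk in exposed = 130/2055 = 0.06326; risk in unexposed = 524/3169 = 0.16535; RR = 0.38258
OR/RR = 0.34088 / 0.38258 = 0.89101
The outcome is not rare, so the OR lies further from 1 than the RR.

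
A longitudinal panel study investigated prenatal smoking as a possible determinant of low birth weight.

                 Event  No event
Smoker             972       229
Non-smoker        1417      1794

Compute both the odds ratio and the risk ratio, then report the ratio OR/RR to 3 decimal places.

2.930

Cells: a = 972, b = 229, c = 1417, d = 1794.
OR = (972·1794)/(229·1417) = 1743768/324493 = 5.37382
Risk in exposed = 972/1201 = 0.80933; risk in unexposed = 1417/3211 = 0.44130; RR = 1.83398
OR/RR = 5.37382 / 1.83398 = 2.93015
The outcome is not rare, so the OR lies further from 1 than the RR.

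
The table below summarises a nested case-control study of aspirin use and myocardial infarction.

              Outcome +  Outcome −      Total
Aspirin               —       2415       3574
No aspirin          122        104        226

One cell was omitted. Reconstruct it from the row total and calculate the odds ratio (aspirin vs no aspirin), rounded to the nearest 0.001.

The missing cell is in the exposed row: 3574 − 2415 = 1159.
So a = 1159, b = 2415, c = 122, d = 104.
OR = (a·d)/(b·c) = (1159 × 104) / (2415 × 122) = 120536 / 294630 = 0.40911

0.409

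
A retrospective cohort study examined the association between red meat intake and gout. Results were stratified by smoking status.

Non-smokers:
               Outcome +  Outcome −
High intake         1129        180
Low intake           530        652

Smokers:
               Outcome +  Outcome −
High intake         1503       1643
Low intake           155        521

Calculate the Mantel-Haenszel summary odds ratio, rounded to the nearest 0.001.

4.769

OR_MH = Σ(aᵢdᵢ/nᵢ) / Σ(bᵢcᵢ/nᵢ), where nᵢ is the stratum total.
Stratum 1 (Non-smokers): n = 2491; a·d/n = 1129·652/2491 = 295.5070; b·c/n = 180·530/2491 = 38.2979
Stratum 2 (Smokers): n = 3822; a·d/n = 1503·521/3822 = 204.8830; b·c/n = 1643·155/3822 = 66.6313
OR_MH = (295.5070 + 204.8830) / (38.2979 + 66.6313) = 500.3901 / 104.9292 = 4.76883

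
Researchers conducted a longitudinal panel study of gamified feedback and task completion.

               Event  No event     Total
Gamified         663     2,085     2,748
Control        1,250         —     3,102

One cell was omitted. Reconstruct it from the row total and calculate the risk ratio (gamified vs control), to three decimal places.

The missing cell is in the unexposed row: 3102 − 1250 = 1852.
So a = 663, b = 2085, c = 1250, d = 1852.
RR = [a/(a+b)] / [c/(c+d)] = (663/2748) / (1250/3102) = 0.24127/0.40297 = 0.59873

0.599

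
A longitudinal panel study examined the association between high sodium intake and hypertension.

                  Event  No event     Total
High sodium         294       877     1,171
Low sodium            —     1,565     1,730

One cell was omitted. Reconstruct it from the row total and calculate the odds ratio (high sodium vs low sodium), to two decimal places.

3.18

The missing cell is in the unexposed row: 1730 − 1565 = 165.
So a = 294, b = 877, c = 165, d = 1565.
OR = (a·d)/(b·c) = (294 × 1565) / (877 × 165) = 460110 / 144705 = 3.17964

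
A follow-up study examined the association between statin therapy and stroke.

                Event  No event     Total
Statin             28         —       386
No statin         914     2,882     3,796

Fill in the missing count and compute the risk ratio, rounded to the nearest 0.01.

The missing cell is in the exposed row: 386 − 28 = 358.
So a = 28, b = 358, c = 914, d = 2882.
RR = [a/(a+b)] / [c/(c+d)] = (28/386) / (914/3796) = 0.07254/0.24078 = 0.30127

0.30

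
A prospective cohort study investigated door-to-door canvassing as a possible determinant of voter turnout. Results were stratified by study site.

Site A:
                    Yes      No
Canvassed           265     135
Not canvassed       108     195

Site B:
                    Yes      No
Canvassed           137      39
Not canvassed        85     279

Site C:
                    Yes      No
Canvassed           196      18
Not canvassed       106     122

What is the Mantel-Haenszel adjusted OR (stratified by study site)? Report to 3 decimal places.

6.360

OR_MH = Σ(aᵢdᵢ/nᵢ) / Σ(bᵢcᵢ/nᵢ), where nᵢ is the stratum total.
Stratum 1 (Site A): n = 703; a·d/n = 265·195/703 = 73.5064; b·c/n = 135·108/703 = 20.7397
Stratum 2 (Site B): n = 540; a·d/n = 137·279/540 = 70.7833; b·c/n = 39·85/540 = 6.1389
Stratum 3 (Site C): n = 442; a·d/n = 196·122/442 = 54.0995; b·c/n = 18·106/442 = 4.3167
OR_MH = (73.5064 + 70.7833 + 54.0995) / (20.7397 + 6.1389 + 4.3167) = 198.3893 / 31.1953 = 6.35959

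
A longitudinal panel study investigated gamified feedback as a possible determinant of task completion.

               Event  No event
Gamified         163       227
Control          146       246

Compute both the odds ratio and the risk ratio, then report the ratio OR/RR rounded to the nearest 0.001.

Cells: a = 163, b = 227, c = 146, d = 246.
OR = (163·246)/(227·146) = 40098/33142 = 1.20988
Risk in exposed = 163/390 = 0.41795; risk in unexposed = 146/392 = 0.37245; RR = 1.12216
OR/RR = 1.20988 / 1.12216 = 1.07817
The outcome is not rare, so the OR lies further from 1 than the RR.

1.078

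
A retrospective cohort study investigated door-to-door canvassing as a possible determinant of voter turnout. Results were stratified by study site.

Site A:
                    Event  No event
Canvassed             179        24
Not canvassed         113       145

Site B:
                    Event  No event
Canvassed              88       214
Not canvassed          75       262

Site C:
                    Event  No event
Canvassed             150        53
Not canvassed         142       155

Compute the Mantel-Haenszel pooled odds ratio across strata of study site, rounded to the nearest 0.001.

OR_MH = Σ(aᵢdᵢ/nᵢ) / Σ(bᵢcᵢ/nᵢ), where nᵢ is the stratum total.
Stratum 1 (Site A): n = 461; a·d/n = 179·145/461 = 56.3015; b·c/n = 24·113/461 = 5.8829
Stratum 2 (Site B): n = 639; a·d/n = 88·262/639 = 36.0814; b·c/n = 214·75/639 = 25.1174
Stratum 3 (Site C): n = 500; a·d/n = 150·155/500 = 46.5000; b·c/n = 53·142/500 = 15.0520
OR_MH = (56.3015 + 36.0814 + 46.5000) / (5.8829 + 25.1174 + 15.0520) = 138.8829 / 46.0522 = 3.01577

3.016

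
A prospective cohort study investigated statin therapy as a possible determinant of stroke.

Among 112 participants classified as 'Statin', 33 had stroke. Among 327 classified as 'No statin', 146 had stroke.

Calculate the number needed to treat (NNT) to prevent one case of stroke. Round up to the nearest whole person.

Risk in treated group = 33/112 = 0.29464; risk in control = 146/327 = 0.44648.
Absolute risk reduction = 0.44648 − 0.29464 = 0.15184
NNT = 1 / ARR = 1 / 0.15184 = 6.586 → round up → 7

7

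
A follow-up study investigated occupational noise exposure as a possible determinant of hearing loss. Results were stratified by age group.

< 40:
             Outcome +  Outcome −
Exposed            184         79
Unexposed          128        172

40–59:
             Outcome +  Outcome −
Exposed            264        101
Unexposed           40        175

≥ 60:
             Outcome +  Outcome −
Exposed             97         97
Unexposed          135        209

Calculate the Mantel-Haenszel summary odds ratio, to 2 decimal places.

OR_MH = Σ(aᵢdᵢ/nᵢ) / Σ(bᵢcᵢ/nᵢ), where nᵢ is the stratum total.
Stratum 1 (< 40): n = 563; a·d/n = 184·172/563 = 56.2131; b·c/n = 79·128/563 = 17.9609
Stratum 2 (40–59): n = 580; a·d/n = 264·175/580 = 79.6552; b·c/n = 101·40/580 = 6.9655
Stratum 3 (≥ 60): n = 538; a·d/n = 97·209/538 = 37.6822; b·c/n = 97·135/538 = 24.3401
OR_MH = (56.2131 + 79.6552 + 37.6822) / (17.9609 + 6.9655 + 24.3401) = 173.5505 / 49.2666 = 3.52268

3.52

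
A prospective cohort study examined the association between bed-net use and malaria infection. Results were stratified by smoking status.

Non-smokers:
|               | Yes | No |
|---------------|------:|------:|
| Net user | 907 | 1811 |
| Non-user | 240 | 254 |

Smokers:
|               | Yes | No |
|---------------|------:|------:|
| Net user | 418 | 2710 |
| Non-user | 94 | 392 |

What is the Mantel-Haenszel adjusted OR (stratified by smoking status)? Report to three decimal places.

0.569

OR_MH = Σ(aᵢdᵢ/nᵢ) / Σ(bᵢcᵢ/nᵢ), where nᵢ is the stratum total.
Stratum 1 (Non-smokers): n = 3212; a·d/n = 907·254/3212 = 71.7242; b·c/n = 1811·240/3212 = 135.3176
Stratum 2 (Smokers): n = 3614; a·d/n = 418·392/3614 = 45.3392; b·c/n = 2710·94/3614 = 70.4870
OR_MH = (71.7242 + 45.3392) / (135.3176 + 70.4870) = 117.0634 / 205.8046 = 0.56881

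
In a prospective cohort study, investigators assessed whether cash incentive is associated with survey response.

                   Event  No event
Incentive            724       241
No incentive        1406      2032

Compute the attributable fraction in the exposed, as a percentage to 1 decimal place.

45.5

Cells: a = 724, b = 241, c = 1406, d = 2032.
Risk in exposed = 724/965 = 0.75026; risk in unexposed = 1406/3438 = 0.40896.
RR = 0.75026/0.40896 = 1.83456
AR% = (RR − 1)/RR × 100 = (1.83456 − 1)/1.83456 × 100 = 45.4910%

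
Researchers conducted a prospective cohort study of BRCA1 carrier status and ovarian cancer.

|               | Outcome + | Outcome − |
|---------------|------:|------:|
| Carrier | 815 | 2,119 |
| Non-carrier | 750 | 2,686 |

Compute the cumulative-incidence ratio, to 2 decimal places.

Cells: a = 815, b = 2119, c = 750, d = 2686.
Risk in exposed = 815/2934 = 0.27778; risk in unexposed = 750/3436 = 0.21828.
RR = 0.27778 / 0.21828 = 1.27259
The risk among the exposed is 1.27 times that among the unexposed.

1.27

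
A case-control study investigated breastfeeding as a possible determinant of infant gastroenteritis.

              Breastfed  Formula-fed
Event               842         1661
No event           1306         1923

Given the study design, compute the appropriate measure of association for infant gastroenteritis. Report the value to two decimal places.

0.75

Reading the table with exposure as columns: a = 842 (Breastfed, case), b = 1306 (Breastfed, non-case), c = 1661 (Formula-fed, case), d = 1923.
This is a case-control study: participants were sampled on outcome status, so risks in the source population cannot be estimated directly — relative risk is not valid here. The odds ratio is the appropriate measure.
OR = (a·d)/(b·c) = (842 × 1923) / (1306 × 1661) = 1619166 / 2169266 = 0.74641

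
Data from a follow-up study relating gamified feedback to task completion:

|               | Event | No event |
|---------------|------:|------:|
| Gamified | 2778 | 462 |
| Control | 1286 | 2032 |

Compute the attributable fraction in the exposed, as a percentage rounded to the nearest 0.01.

54.80

Cells: a = 2778, b = 462, c = 1286, d = 2032.
Risk in exposed = 2778/3240 = 0.85741; risk in unexposed = 1286/3318 = 0.38758.
RR = 0.85741/0.38758 = 2.21219
AR% = (RR − 1)/RR × 100 = (2.21219 − 1)/2.21219 × 100 = 54.7959%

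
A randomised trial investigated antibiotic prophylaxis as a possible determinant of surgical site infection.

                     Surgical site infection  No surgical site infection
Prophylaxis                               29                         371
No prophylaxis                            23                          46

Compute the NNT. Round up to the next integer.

4

Risk in treated group = 29/400 = 0.07250; risk in control = 23/69 = 0.33333.
Absolute risk reduction = 0.33333 − 0.07250 = 0.26083
NNT = 1 / ARR = 1 / 0.26083 = 3.834 → round up → 4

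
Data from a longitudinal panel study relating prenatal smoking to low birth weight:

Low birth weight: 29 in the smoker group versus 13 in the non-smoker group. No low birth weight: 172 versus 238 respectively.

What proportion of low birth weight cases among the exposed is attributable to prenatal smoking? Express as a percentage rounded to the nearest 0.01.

64.10

From the description: a = 29, b = 172, c = 13, d = 238.
Risk in exposed = 29/201 = 0.14428; risk in unexposed = 13/251 = 0.05179.
RR = 0.14428/0.05179 = 2.78569
AR% = (RR − 1)/RR × 100 = (2.78569 − 1)/2.78569 × 100 = 64.1022%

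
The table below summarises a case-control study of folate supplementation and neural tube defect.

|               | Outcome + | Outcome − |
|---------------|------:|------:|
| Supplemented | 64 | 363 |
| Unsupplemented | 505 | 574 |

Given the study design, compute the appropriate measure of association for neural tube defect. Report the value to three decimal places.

Cells: a = 64, b = 363, c = 505, d = 574.
This is a case-control study: participants were sampled on outcome status, so risks in the source population cannot be estimated directly — relative risk is not valid here. The odds ratio is the appropriate measure.
OR = (a·d)/(b·c) = (64 × 574) / (363 × 505) = 36736 / 183315 = 0.20040

0.200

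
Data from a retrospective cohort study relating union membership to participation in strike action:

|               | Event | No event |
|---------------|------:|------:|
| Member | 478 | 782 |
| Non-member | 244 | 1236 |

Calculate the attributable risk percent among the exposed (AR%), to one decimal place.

56.5

Cells: a = 478, b = 782, c = 244, d = 1236.
Risk in exposed = 478/1260 = 0.37937; risk in unexposed = 244/1480 = 0.16486.
RR = 0.37937/0.16486 = 2.30107
AR% = (RR − 1)/RR × 100 = (2.30107 − 1)/2.30107 × 100 = 56.5419%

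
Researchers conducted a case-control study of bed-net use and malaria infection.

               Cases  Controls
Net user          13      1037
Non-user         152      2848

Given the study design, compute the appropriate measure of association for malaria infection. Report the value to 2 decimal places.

0.23

Cells: a = 13, b = 1037, c = 152, d = 2848.
This is a case-control study: participants were sampled on outcome status, so risks in the source population cannot be estimated directly — relative risk is not valid here. The odds ratio is the appropriate measure.
OR = (a·d)/(b·c) = (13 × 2848) / (1037 × 152) = 37024 / 157624 = 0.23489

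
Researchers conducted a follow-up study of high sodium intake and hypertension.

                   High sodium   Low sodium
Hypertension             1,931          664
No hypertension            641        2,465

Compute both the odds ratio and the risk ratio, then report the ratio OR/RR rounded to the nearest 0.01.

3.16

Reading the table with exposure as columns: a = 1931 (High sodium, case), b = 641 (High sodium, non-case), c = 664 (Low sodium, case), d = 2465.
OR = (1931·2465)/(641·664) = 4759915/425624 = 11.18338
Risk in exposed = 1931/2572 = 0.75078; risk in unexposed = 664/3129 = 0.21221; RR = 3.53793
OR/RR = 11.18338 / 3.53793 = 3.16100
The outcome is not rare, so the OR lies further from 1 than the RR.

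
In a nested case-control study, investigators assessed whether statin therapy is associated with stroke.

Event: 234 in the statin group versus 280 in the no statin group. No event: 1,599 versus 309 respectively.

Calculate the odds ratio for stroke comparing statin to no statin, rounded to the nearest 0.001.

0.161

From the description: a = 234, b = 1599, c = 280, d = 309.
OR = (a·d)/(b·c) = (234 × 309) / (1599 × 280) = 72306 / 447720 = 0.16150
Exposure is associated with lower odds of stroke (OR = 0.16 < 1).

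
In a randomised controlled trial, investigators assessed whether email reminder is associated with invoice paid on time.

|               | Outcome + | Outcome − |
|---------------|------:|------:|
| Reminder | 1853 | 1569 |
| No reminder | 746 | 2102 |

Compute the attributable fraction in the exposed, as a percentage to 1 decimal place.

Cells: a = 1853, b = 1569, c = 746, d = 2102.
Risk in exposed = 1853/3422 = 0.54150; risk in unexposed = 746/2848 = 0.26194.
RR = 0.54150/0.26194 = 2.06727
AR% = (RR − 1)/RR × 100 = (2.06727 − 1)/2.06727 × 100 = 51.6270%

51.6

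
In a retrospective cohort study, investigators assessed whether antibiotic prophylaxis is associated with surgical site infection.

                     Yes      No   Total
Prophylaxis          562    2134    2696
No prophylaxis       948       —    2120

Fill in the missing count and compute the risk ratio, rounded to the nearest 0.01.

0.47

The missing cell is in the unexposed row: 2120 − 948 = 1172.
So a = 562, b = 2134, c = 948, d = 1172.
RR = [a/(a+b)] / [c/(c+d)] = (562/2696) / (948/2120) = 0.20846/0.44717 = 0.46617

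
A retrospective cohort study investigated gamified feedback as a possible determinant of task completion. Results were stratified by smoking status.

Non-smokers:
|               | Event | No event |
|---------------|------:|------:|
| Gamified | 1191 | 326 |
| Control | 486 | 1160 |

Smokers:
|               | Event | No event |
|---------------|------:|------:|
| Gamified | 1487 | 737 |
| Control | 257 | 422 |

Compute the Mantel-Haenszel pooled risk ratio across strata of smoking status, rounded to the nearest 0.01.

2.25

RR_MH = Σ(aᵢ·n₀ᵢ/nᵢ) / Σ(cᵢ·n₁ᵢ/nᵢ), with n₁ᵢ = aᵢ+bᵢ (exposed), n₀ᵢ = cᵢ+dᵢ (unexposed), nᵢ = n₁ᵢ+n₀ᵢ.
Stratum 1 (Non-smokers): n₁ = 1517, n₀ = 1646, n = 3163; a·n₀/n = 1191·1646/3163 = 619.7869; c·n₁/n = 486·1517/3163 = 233.0895
Stratum 2 (Smokers): n₁ = 2224, n₀ = 679, n = 2903; a·n₀/n = 1487·679/2903 = 347.8033; c·n₁/n = 257·2224/2903 = 196.8887
RR_MH = (619.7869 + 347.8033) / (233.0895 + 196.8887) = 967.5902 / 429.9782 = 2.25032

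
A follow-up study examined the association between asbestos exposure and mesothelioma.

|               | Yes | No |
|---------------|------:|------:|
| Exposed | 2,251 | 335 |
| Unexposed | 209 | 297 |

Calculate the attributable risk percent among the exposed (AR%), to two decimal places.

Cells: a = 2251, b = 335, c = 209, d = 297.
Risk in exposed = 2251/2586 = 0.87046; risk in unexposed = 209/506 = 0.41304.
RR = 0.87046/0.41304 = 2.10742
AR% = (RR − 1)/RR × 100 = (2.10742 − 1)/2.10742 × 100 = 52.5486%

52.55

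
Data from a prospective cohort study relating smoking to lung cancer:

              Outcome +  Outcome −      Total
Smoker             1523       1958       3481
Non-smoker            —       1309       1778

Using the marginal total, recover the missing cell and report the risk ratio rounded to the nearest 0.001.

1.659

The missing cell is in the unexposed row: 1778 − 1309 = 469.
So a = 1523, b = 1958, c = 469, d = 1309.
RR = [a/(a+b)] / [c/(c+d)] = (1523/3481) / (469/1778) = 0.43752/0.26378 = 1.65865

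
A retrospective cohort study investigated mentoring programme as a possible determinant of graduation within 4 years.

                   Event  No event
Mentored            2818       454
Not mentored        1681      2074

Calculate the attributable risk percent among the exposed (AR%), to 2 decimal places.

48.02

Cells: a = 2818, b = 454, c = 1681, d = 2074.
Risk in exposed = 2818/3272 = 0.86125; risk in unexposed = 1681/3755 = 0.44767.
RR = 0.86125/0.44767 = 1.92384
AR% = (RR − 1)/RR × 100 = (1.92384 − 1)/1.92384 × 100 = 48.0207%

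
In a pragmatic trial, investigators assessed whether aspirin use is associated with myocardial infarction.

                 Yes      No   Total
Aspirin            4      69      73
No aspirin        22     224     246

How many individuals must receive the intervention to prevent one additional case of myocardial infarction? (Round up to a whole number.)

29

Risk in treated group = 4/73 = 0.05479; risk in control = 22/246 = 0.08943.
Absolute risk reduction = 0.08943 − 0.05479 = 0.03464
NNT = 1 / ARR = 1 / 0.03464 = 28.871 → round up → 29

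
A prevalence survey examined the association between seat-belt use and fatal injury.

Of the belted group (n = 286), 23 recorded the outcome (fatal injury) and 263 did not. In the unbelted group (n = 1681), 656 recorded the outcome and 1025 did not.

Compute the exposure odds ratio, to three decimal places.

0.137

From the description: a = 23, b = 263, c = 656, d = 1025.
OR = (a·d)/(b·c) = (23 × 1025) / (263 × 656) = 23575 / 172528 = 0.13664
Exposure is associated with lower odds of fatal injury (OR = 0.14 < 1).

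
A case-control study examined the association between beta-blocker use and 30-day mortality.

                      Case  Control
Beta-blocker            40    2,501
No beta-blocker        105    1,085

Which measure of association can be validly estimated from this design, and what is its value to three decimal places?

0.165

Cells: a = 40, b = 2501, c = 105, d = 1085.
This is a case-control study: participants were sampled on outcome status, so risks in the source population cannot be estimated directly — relative risk is not valid here. The odds ratio is the appropriate measure.
OR = (a·d)/(b·c) = (40 × 1085) / (2501 × 105) = 43400 / 262605 = 0.16527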